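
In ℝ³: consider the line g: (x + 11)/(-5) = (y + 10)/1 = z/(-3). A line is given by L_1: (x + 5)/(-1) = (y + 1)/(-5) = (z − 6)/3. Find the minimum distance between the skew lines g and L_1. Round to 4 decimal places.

g has direction (-5, 1, -3) through (-11, -10, 0).
L_1 has direction (-1, -5, 3) through (-5, -1, 6).
Common perpendicular direction n = (-5, 1, -3) × (-1, -5, 3) = (-12, 18, 26).
With w = (-5, -1, 6) − (-11, -10, 0) = (6, 9, 6), w · n = 246.
Distance = |w · n| / |n| = |246| / √1144 ≈ 7.2731.

7.2731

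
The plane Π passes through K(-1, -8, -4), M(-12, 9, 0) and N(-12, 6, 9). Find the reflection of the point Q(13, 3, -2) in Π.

KM = (-11, 17, 4), KN = (-11, 14, 13); a normal to Π is KM × KN = (165, 99, 33).
Using K: Π has equation 165x + 99y + 33z = -1089.
λ = (n·Q − d)/|n|² = (2376 − (-1089))/38115 = 1/11.
Reflection = Q − 2λn = (13, 3, -2) − (2/11)·(165, 99, 33) = (-17, -15, -8).

(-17, -15, -8)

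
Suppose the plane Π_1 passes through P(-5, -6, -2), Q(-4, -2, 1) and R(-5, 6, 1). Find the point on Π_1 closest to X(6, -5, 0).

PQ = (1, 4, 3), PR = (0, 12, 3); a normal to Π_1 is PQ × PR = (-24, -3, 12).
Using P: Π_1 has equation -24x - 3y + 12z = 114.
Foot = X − λn with λ = (n·X − d)/|n|² = (-129 − 114)/729 = -1/3.
Foot = (6, -5, 0) − (-1/3)·(-24, -3, 12) = (-2, -6, 4).

(-2, -6, 4)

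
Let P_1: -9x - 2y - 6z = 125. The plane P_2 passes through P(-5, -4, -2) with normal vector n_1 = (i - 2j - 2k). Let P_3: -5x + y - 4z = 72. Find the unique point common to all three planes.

P_2: n_1·r = n_1·P gives x - 2y - 2z = 7.
Solving the 3×3 linear system -9x - 2y - 6z = 125, x - 2y - 2z = 7, -5x + y - 4z = 72 (e.g. by elimination or Cramer's rule, determinant = -64) gives (-9, -1, -7).

(-9, -1, -7)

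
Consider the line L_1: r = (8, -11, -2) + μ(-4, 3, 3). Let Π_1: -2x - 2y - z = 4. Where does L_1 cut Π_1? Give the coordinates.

(-8, 1, 10)

Substitute r = (8, -11, -2) + t(-4, 3, 3) into the plane: 8 + (-1)t = 4, so t = 4.
Intersection: (8, -11, -2) + 4·(-4, 3, 3) = (-8, 1, 10).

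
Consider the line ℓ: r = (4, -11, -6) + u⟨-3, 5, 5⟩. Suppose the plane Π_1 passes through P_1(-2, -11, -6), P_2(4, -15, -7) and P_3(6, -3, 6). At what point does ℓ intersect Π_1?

(-2, -1, 4)

P_1P_2 = (6, -4, -1), P_1P_3 = (8, 8, 12); a normal to Π_1 is P_1P_2 × P_1P_3 = (-40, -80, 80).
Using P_1: Π_1 has equation -40x - 80y + 80z = 480.
Substitute r = (4, -11, -6) + t(-3, 5, 5) into the plane: 240 + 120t = 480, so t = 2.
Intersection: (4, -11, -6) + 2·(-3, 5, 5) = (-2, -1, 4).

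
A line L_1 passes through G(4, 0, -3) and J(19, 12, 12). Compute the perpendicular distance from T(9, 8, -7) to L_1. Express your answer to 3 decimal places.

A direction vector for L_1 is J − G = (15, 12, 15).
Taking (4, 0, -3) on L_1 with direction v = (15, 12, 15): w = T − (4, 0, -3) = (5, 8, -4), and w × v = (168, -135, -60).
Distance = |w × v| / |v| = √50049 / √594 ≈ 9.179.

9.179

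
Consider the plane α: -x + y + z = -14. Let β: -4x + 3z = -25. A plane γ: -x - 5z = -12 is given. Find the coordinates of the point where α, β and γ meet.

Solving the 3×3 linear system -x + y + z = -14, -4x + 3z = -25, -x - 5z = -12 (e.g. by elimination or Cramer's rule, determinant = -23) gives (7, -8, 1).

(7, -8, 1)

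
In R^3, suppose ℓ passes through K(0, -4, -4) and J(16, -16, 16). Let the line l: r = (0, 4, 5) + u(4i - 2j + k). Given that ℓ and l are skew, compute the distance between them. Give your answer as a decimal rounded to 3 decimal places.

9.154

A direction vector for ℓ is J − K = (16, -12, 20).
Common perpendicular direction n = (16, -12, 20) × (4, -2, 1) = (28, 64, 16).
With w = (0, 4, 5) − (0, -4, -4) = (0, 8, 9), w · n = 656.
Distance = |w · n| / |n| = |656| / √5136 ≈ 9.154.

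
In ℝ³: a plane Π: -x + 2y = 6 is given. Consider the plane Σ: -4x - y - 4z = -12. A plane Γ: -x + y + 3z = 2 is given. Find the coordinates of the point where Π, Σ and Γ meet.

(2, 4, 0)

Solving the 3×3 linear system -x + 2y = 6, -4x - y - 4z = -12, -x + y + 3z = 2 (e.g. by elimination or Cramer's rule, determinant = 31) gives (2, 4, 0).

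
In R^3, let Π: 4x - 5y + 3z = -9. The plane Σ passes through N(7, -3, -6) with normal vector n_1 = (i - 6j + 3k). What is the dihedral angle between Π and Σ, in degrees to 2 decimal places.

Σ: n_1·r = n_1·N gives x - 6y + 3z = 7.
cos θ = |n₁·n₂| / (|n₁||n₂|) = |43| / (√50 · √46).
θ = arccos(0.89661) ≈ 26.28°.

26.28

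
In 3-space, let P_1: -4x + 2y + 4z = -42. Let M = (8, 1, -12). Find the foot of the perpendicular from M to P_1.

Foot = M − λn with λ = (n·M − d)/|n|² = (-78 − (-42))/36 = -1.
Foot = (8, 1, -12) − (-1)·(-4, 2, 4) = (4, 3, -8).

(4, 3, -8)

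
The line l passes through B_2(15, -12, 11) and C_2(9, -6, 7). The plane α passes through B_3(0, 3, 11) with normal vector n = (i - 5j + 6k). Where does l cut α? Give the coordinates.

(6, -3, 5)

A direction vector for l is C_2 − B_2 = (-6, 6, -4).
α: n·r = n·B_3 gives x - 5y + 6z = 51.
Substitute r = (15, -12, 11) + t(-6, 6, -4) into the plane: 141 + (-60)t = 51, so t = 3/2.
Intersection: (15, -12, 11) + (3/2)·(-6, 6, -4) = (6, -3, 5).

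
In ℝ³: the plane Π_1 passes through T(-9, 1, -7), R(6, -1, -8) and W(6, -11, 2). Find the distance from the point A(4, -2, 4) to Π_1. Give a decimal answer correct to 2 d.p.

TR = (15, -2, -1), TW = (15, -12, 9); a normal to Π_1 is TR × TW = (-30, -150, -150).
Using T: Π_1 has equation -30x - 150y - 150z = 1170.
n·A − d = (-30)·(4) + (-150)·(-2) + (-150)·(4) − 1170 = -1590; |n| = √45900.
Distance = |-1590| / √45900 = 1590/√45900 ≈ 7.42.

7.42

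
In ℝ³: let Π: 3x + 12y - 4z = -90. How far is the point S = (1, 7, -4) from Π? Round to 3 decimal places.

n·S − d = (3)·(1) + (12)·(7) + (-4)·(-4) − (-90) = 193; |n| = √169.
Distance = |193| / √169 = 193/√169 ≈ 14.846.

14.846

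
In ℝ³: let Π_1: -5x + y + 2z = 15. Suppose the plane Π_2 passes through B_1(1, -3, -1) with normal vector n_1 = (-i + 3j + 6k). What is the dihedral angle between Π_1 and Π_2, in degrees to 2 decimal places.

57.43

Π_2: n_1·r = n_1·B_1 gives -x + 3y + 6z = -16.
cos θ = |n₁·n₂| / (|n₁||n₂|) = |20| / (√30 · √46).
θ = arccos(0.53838) ≈ 57.43°.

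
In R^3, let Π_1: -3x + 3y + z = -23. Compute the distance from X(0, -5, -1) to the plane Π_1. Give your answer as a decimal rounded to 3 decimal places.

1.606

n·X − d = (-3)·(0) + (3)·(-5) + (1)·(-1) − (-23) = 7; |n| = √19.
Distance = |7| / √19 = 7/√19 ≈ 1.606.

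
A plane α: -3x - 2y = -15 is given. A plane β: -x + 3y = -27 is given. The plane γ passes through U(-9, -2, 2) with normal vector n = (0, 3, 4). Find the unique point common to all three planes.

(9, -6, 5)

γ: n·r = n·U gives 3y + 4z = 2.
Solving the 3×3 linear system -3x - 2y = -15, -x + 3y = -27, 3y + 4z = 2 (e.g. by elimination or Cramer's rule, determinant = -44) gives (9, -6, 5).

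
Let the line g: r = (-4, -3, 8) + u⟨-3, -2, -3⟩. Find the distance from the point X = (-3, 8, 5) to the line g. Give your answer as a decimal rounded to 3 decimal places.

Taking (-4, -3, 8) on g with direction v = (-3, -2, -3): w = X − (-4, -3, 8) = (1, 11, -3), and w × v = (-39, 12, 31).
Distance = |w × v| / |v| = √2626 / √22 ≈ 10.925.

10.925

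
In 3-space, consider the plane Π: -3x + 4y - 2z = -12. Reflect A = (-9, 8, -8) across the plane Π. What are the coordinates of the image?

(9, -16, 4)

λ = (n·A − d)/|n|² = (75 − (-12))/29 = 3.
Reflection = A − 2λn = (-9, 8, -8) − 6·(-3, 4, -2) = (9, -16, 4).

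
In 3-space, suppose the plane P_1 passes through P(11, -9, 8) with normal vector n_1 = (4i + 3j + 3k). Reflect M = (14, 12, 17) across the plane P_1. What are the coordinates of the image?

(-10, -6, -1)

P_1: n_1·r = n_1·P gives 4x + 3y + 3z = 41.
λ = (n·M − d)/|n|² = (143 − 41)/34 = 3.
Reflection = M − 2λn = (14, 12, 17) − 6·(4, 3, 3) = (-10, -6, -1).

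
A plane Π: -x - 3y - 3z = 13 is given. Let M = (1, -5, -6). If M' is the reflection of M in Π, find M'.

(3, 1, 0)

λ = (n·M − d)/|n|² = (32 − 13)/19 = 1.
Reflection = M − 2λn = (1, -5, -6) − 2·(-1, -3, -3) = (3, 1, 0).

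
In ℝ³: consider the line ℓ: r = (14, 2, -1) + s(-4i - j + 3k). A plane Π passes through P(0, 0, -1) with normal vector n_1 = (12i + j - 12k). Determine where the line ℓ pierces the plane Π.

(6, 0, 5)

Π: n_1·r = n_1·P gives 12x + y - 12z = 12.
Substitute r = (14, 2, -1) + t(-4, -1, 3) into the plane: 182 + (-85)t = 12, so t = 2.
Intersection: (14, 2, -1) + 2·(-4, -1, 3) = (6, 0, 5).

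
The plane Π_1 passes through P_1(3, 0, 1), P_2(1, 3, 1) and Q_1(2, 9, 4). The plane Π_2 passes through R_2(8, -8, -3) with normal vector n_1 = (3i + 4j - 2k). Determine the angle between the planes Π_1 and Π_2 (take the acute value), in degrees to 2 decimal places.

P_1P_2 = (-2, 3, 0), P_1Q_1 = (-1, 9, 3); a normal to Π_1 is P_1P_2 × P_1Q_1 = (9, 6, -15).
Using P_1: Π_1 has equation 9x + 6y - 15z = 12.
Π_2: n_1·r = n_1·R_2 gives 3x + 4y - 2z = -2.
cos θ = |n₁·n₂| / (|n₁||n₂|) = |81| / (√342 · √29).
θ = arccos(0.81334) ≈ 35.58°.

35.58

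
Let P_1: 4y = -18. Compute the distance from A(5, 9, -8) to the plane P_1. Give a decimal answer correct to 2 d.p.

13.50

n·A − d = (0)·(5) + (4)·(9) + (0)·(-8) − (-18) = 54; |n| = √16.
Distance = |54| / √16 = 54/√16 ≈ 13.50.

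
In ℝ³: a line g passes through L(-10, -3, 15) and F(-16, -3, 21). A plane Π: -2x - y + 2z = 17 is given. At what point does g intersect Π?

A direction vector for g is F − L = (-6, 0, 6).
Substitute r = (-10, -3, 15) + t(-6, 0, 6) into the plane: 53 + 24t = 17, so t = -3/2.
Intersection: (-10, -3, 15) + (-3/2)·(-6, 0, 6) = (-1, -3, 6).

(-1, -3, 6)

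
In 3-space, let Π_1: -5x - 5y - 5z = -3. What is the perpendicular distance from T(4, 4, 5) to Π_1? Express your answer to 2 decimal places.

7.16

n·T − d = (-5)·(4) + (-5)·(4) + (-5)·(5) − (-3) = -62; |n| = √75.
Distance = |-62| / √75 = 62/√75 ≈ 7.16.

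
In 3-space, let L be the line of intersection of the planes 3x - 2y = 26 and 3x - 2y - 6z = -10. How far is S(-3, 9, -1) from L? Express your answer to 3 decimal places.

Direction of L: (3, -2, 0) × (3, -2, -6) = (12, 18, 0).
A point on L: solving the two plane equations with x = 10 gives (10, 2, 6).
Taking (10, 2, 6) on L with direction v = (12, 18, 0): w = S − (10, 2, 6) = (-13, 7, -7), and w × v = (126, -84, -318).
Distance = |w × v| / |v| = √124056 / √468 ≈ 16.281.

16.281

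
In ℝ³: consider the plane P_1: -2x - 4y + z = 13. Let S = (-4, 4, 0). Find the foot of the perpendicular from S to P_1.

Foot = S − λn with λ = (n·S − d)/|n|² = (-8 − 13)/21 = -1.
Foot = (-4, 4, 0) − (-1)·(-2, -4, 1) = (-6, 0, 1).

(-6, 0, 1)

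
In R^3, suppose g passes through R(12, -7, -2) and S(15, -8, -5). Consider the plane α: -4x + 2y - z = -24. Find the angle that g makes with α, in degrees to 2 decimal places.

33.41

A direction vector for g is S − R = (3, -1, -3).
sin θ = |n·v| / (|n||v|) = |-11| / (√21 · √19) = 0.55069.
θ ≈ 33.41°.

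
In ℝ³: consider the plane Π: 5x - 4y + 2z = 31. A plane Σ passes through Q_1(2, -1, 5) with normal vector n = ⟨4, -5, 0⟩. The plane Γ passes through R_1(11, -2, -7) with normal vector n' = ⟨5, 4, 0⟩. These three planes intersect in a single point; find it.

(7, 3, 4)

Σ: n·r = n·Q_1 gives 4x - 5y = 13.
Γ: n'·r = n'·R_1 gives 5x + 4y = 47.
Solving the 3×3 linear system 5x - 4y + 2z = 31, 4x - 5y = 13, 5x + 4y = 47 (e.g. by elimination or Cramer's rule, determinant = 82) gives (7, 3, 4).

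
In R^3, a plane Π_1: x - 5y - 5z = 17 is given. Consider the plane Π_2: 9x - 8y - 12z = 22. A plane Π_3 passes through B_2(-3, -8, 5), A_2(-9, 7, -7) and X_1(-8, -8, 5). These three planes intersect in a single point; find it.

(2, -8, 5)

B_2A_2 = (-6, 15, -12), B_2X_1 = (-5, 0, 0); a normal to Π_3 is B_2A_2 × B_2X_1 = (0, 60, 75).
Using B_2: Π_3 has equation 60y + 75z = -105.
Solving the 3×3 linear system x - 5y - 5z = 17, 9x - 8y - 12z = 22, 60y + 75z = -105 (e.g. by elimination or Cramer's rule, determinant = 795) gives (2, -8, 5).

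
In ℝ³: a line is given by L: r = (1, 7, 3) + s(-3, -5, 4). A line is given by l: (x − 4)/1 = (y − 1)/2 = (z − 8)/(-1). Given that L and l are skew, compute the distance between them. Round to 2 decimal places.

l has direction (1, 2, -1) through (4, 1, 8).
Common perpendicular direction n = (-3, -5, 4) × (1, 2, -1) = (-3, 1, -1).
With w = (4, 1, 8) − (1, 7, 3) = (3, -6, 5), w · n = -20.
Distance = |w · n| / |n| = |-20| / √11 ≈ 6.03.

6.03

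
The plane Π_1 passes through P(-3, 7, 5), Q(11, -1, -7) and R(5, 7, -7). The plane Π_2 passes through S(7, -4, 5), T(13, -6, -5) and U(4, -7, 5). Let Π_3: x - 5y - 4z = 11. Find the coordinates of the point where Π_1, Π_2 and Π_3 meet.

(6, -5, 5)

PQ = (14, -8, -12), PR = (8, 0, -12); a normal to Π_1 is PQ × PR = (96, 72, 64).
Using P: Π_1 has equation 96x + 72y + 64z = 536.
ST = (6, -2, -10), SU = (-3, -3, 0); a normal to Π_2 is ST × SU = (-30, 30, -24).
Using S: Π_2 has equation -30x + 30y - 24z = -450.
Solving the 3×3 linear system 96x + 72y + 64z = 536, -30x + 30y - 24z = -450, x - 5y - 4z = 11 (e.g. by elimination or Cramer's rule, determinant = -25728) gives (6, -5, 5).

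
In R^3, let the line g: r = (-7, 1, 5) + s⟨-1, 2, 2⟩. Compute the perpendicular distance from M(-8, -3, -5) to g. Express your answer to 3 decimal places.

Taking (-7, 1, 5) on g with direction v = (-1, 2, 2): w = M − (-7, 1, 5) = (-1, -4, -10), and w × v = (12, 12, -6).
Distance = |w × v| / |v| = √324 / √9 ≈ 6.000.

6.000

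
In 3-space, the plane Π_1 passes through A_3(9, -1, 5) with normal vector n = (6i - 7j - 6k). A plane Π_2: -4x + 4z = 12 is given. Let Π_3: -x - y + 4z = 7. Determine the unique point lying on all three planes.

(-4, -7, -1)

Π_1: n·r = n·A_3 gives 6x - 7y - 6z = 31.
Solving the 3×3 linear system 6x - 7y - 6z = 31, -4x + 4z = 12, -x - y + 4z = 7 (e.g. by elimination or Cramer's rule, determinant = -84) gives (-4, -7, -1).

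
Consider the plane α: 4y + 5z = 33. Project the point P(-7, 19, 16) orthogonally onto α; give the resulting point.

(-7, 7, 1)

Foot = P − λn with λ = (n·P − d)/|n|² = (156 − 33)/41 = 3.
Foot = (-7, 19, 16) − 3·(0, 4, 5) = (-7, 7, 1).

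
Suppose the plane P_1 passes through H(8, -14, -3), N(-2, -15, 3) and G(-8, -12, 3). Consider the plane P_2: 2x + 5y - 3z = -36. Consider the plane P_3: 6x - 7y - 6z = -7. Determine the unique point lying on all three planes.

HN = (-10, -1, 6), HG = (-16, 2, 6); a normal to P_1 is HN × HG = (-18, -36, -36).
Using H: P_1 has equation -18x - 36y - 36z = 468.
Solving the 3×3 linear system -18x - 36y - 36z = 468, 2x + 5y - 3z = -36, 6x - 7y - 6z = -7 (e.g. by elimination or Cramer's rule, determinant = 2718) gives (-10, -5, -3).

(-10, -5, -3)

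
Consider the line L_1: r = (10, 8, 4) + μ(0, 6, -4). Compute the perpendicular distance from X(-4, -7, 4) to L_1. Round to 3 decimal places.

16.286

Taking (10, 8, 4) on L_1 with direction v = (0, 6, -4): w = X − (10, 8, 4) = (-14, -15, 0), and w × v = (60, -56, -84).
Distance = |w × v| / |v| = √13792 / √52 ≈ 16.286.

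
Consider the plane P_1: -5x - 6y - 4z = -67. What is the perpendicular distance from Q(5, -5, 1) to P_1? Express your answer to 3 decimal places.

7.749

n·Q − d = (-5)·(5) + (-6)·(-5) + (-4)·(1) − (-67) = 68; |n| = √77.
Distance = |68| / √77 = 68/√77 ≈ 7.749.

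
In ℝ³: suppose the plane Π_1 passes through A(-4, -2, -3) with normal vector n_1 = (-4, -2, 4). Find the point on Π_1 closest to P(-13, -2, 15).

(-1, 4, 3)

Π_1: n_1·r = n_1·A gives -4x - 2y + 4z = 8.
Foot = P − λn with λ = (n·P − d)/|n|² = (116 − 8)/36 = 3.
Foot = (-13, -2, 15) − 3·(-4, -2, 4) = (-1, 4, 3).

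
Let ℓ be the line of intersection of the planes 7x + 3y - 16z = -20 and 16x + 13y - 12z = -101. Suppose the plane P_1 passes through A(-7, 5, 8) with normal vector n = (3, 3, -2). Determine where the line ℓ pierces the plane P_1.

(-3, -5, -1)

Direction of ℓ: (7, 3, -16) × (16, 13, -12) = (172, -172, 43).
A point on ℓ: solving the two plane equations with x = -15 gives (-15, 7, -4).
P_1: n·r = n·A gives 3x + 3y - 2z = -22.
Substitute r = (-15, 7, -4) + t(172, -172, 43) into the plane: -16 + (-86)t = -22, so t = 3/43.
Intersection: (-15, 7, -4) + (3/43)·(172, -172, 43) = (-3, -5, -1).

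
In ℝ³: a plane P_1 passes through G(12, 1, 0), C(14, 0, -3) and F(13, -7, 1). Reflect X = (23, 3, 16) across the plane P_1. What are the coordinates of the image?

(-7, -3, -2)

GC = (2, -1, -3), GF = (1, -8, 1); a normal to P_1 is GC × GF = (-25, -5, -15).
Using G: P_1 has equation -25x - 5y - 15z = -305.
λ = (n·X − d)/|n|² = (-830 − (-305))/875 = -3/5.
Reflection = X − 2λn = (23, 3, 16) − (-6/5)·(-25, -5, -15) = (-7, -3, -2).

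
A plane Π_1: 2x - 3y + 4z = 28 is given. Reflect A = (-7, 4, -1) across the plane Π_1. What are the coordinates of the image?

λ = (n·A − d)/|n|² = (-30 − 28)/29 = -2.
Reflection = A − 2λn = (-7, 4, -1) − (-4)·(2, -3, 4) = (1, -8, 15).

(1, -8, 15)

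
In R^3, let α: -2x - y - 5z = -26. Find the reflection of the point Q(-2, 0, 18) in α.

(-10, -4, -2)

λ = (n·Q − d)/|n|² = (-86 − (-26))/30 = -2.
Reflection = Q − 2λn = (-2, 0, 18) − (-4)·(-2, -1, -5) = (-10, -4, -2).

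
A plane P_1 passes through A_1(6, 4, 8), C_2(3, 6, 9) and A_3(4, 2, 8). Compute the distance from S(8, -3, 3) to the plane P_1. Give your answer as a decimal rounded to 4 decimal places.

A_1C_2 = (-3, 2, 1), A_1A_3 = (-2, -2, 0); a normal to P_1 is A_1C_2 × A_1A_3 = (2, -2, 10).
Using A_1: P_1 has equation 2x - 2y + 10z = 84.
n·S − d = (2)·(8) + (-2)·(-3) + (10)·(3) − 84 = -32; |n| = √108.
Distance = |-32| / √108 = 32/√108 ≈ 3.0792.

3.0792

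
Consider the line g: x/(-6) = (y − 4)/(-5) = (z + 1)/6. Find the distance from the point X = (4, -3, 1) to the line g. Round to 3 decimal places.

7.972

g has direction (-6, -5, 6) through (0, 4, -1).
Taking (0, 4, -1) on g with direction v = (-6, -5, 6): w = X − (0, 4, -1) = (4, -7, 2), and w × v = (-32, -36, -62).
Distance = |w × v| / |v| = √6164 / √97 ≈ 7.972.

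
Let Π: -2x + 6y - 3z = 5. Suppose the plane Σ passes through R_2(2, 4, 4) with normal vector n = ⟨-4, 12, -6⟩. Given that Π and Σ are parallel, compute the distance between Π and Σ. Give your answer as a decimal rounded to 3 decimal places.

Σ: n·r = n·R_2 gives -4x + 12y - 6z = 16.
Rescale Σ by 1/2: -2x + 6y - 3z = 8. Then distance = |5 − 8| / √49 ≈ 0.429.

0.429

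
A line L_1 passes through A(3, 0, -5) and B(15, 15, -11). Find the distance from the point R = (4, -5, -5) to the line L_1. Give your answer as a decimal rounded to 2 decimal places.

A direction vector for L_1 is B − A = (12, 15, -6).
Taking (3, 0, -5) on L_1 with direction v = (12, 15, -6): w = R − (3, 0, -5) = (1, -5, 0), and w × v = (30, 6, 75).
Distance = |w × v| / |v| = √6561 / √405 ≈ 4.02.

4.02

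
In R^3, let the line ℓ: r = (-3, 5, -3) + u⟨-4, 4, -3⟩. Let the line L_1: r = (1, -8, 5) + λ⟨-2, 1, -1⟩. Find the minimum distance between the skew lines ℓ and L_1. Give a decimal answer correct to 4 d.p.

Common perpendicular direction n = (-4, 4, -3) × (-2, 1, -1) = (-1, 2, 4).
With w = (1, -8, 5) − (-3, 5, -3) = (4, -13, 8), w · n = 2.
Distance = |w · n| / |n| = |2| / √21 ≈ 0.4364.

0.4364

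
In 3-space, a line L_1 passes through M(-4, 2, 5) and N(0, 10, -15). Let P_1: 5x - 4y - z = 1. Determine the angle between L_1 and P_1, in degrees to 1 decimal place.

A direction vector for L_1 is N − M = (4, 8, -20).
sin θ = |n·v| / (|n||v|) = |8| / (√42 · √480) = 0.05634.
θ ≈ 3.2°.

3.2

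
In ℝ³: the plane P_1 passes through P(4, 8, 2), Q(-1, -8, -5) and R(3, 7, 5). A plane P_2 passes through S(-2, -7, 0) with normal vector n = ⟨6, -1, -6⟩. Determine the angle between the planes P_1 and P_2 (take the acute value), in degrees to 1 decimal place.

PQ = (-5, -16, -7), PR = (-1, -1, 3); a normal to P_1 is PQ × PR = (-55, 22, -11).
Using P: P_1 has equation -55x + 22y - 11z = -66.
P_2: n·r = n·S gives 6x - y - 6z = -5.
cos θ = |n₁·n₂| / (|n₁||n₂|) = |-286| / (√3630 · √73).
θ = arccos(0.55559) ≈ 56.2°.

56.2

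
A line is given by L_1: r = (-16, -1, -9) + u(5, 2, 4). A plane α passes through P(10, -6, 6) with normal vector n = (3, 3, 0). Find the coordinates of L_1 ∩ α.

(-1, 5, 3)

α: n·r = n·P gives 3x + 3y = 12.
Substitute r = (-16, -1, -9) + t(5, 2, 4) into the plane: -51 + 21t = 12, so t = 3.
Intersection: (-16, -1, -9) + 3·(5, 2, 4) = (-1, 5, 3).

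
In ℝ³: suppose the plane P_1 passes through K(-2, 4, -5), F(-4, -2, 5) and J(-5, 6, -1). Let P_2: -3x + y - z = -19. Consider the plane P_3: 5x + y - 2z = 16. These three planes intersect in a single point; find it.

KF = (-2, -6, 10), KJ = (-3, 2, 4); a normal to P_1 is KF × KJ = (-44, -22, -22).
Using K: P_1 has equation -44x - 22y - 22z = 110.
Solving the 3×3 linear system -44x - 22y - 22z = 110, -3x + y - z = -19, 5x + y - 2z = 16 (e.g. by elimination or Cramer's rule, determinant = 462) gives (4, -10, -3).

(4, -10, -3)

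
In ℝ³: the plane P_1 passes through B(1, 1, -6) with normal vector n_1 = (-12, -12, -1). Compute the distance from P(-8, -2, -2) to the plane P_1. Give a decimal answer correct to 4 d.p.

P_1: n_1·r = n_1·B gives -12x - 12y - z = -18.
n·P − d = (-12)·(-8) + (-12)·(-2) + (-1)·(-2) − (-18) = 140; |n| = √289.
Distance = |140| / √289 = 140/√289 ≈ 8.2353.

8.2353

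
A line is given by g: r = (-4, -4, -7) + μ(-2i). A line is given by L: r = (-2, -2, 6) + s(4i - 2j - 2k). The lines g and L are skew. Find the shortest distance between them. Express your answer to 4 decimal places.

Common perpendicular direction n = (-2, 0, 0) × (4, -2, -2) = (0, -4, 4).
With w = (-2, -2, 6) − (-4, -4, -7) = (2, 2, 13), w · n = 44.
Distance = |w · n| / |n| = |44| / √32 ≈ 7.7782.

7.7782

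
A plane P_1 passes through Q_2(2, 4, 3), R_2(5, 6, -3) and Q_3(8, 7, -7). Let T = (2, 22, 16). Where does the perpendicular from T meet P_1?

Q_2R_2 = (3, 2, -6), Q_2Q_3 = (6, 3, -10); a normal to P_1 is Q_2R_2 × Q_2Q_3 = (-2, -6, -3).
Using Q_2: P_1 has equation -2x - 6y - 3z = -37.
Foot = T − λn with λ = (n·T − d)/|n|² = (-184 − (-37))/49 = -3.
Foot = (2, 22, 16) − (-3)·(-2, -6, -3) = (-4, 4, 7).

(-4, 4, 7)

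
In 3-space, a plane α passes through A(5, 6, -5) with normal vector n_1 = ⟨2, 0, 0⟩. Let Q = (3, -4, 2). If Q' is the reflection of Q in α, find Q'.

α: n_1·r = n_1·A gives 2x = 10.
λ = (n·Q − d)/|n|² = (6 − 10)/4 = -1.
Reflection = Q − 2λn = (3, -4, 2) − (-2)·(2, 0, 0) = (7, -4, 2).

(7, -4, 2)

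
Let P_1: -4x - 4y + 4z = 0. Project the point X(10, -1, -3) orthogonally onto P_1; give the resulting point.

Foot = X − λn with λ = (n·X − d)/|n|² = (-48 − 0)/48 = -1.
Foot = (10, -1, -3) − (-1)·(-4, -4, 4) = (6, -5, 1).

(6, -5, 1)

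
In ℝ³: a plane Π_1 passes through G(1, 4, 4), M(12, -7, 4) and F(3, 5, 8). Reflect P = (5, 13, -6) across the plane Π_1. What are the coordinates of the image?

(-11, -3, 6)

GM = (11, -11, 0), GF = (2, 1, 4); a normal to Π_1 is GM × GF = (-44, -44, 33).
Using G: Π_1 has equation -44x - 44y + 33z = -88.
λ = (n·P − d)/|n|² = (-990 − (-88))/4961 = -2/11.
Reflection = P − 2λn = (5, 13, -6) − (-4/11)·(-44, -44, 33) = (-11, -3, 6).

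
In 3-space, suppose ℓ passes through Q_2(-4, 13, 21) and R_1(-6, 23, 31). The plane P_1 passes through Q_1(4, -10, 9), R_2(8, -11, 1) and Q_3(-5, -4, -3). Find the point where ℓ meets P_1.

(0, -7, 1)

A direction vector for ℓ is R_1 − Q_2 = (-2, 10, 10).
Q_1R_2 = (4, -1, -8), Q_1Q_3 = (-9, 6, -12); a normal to P_1 is Q_1R_2 × Q_1Q_3 = (60, 120, 15).
Using Q_1: P_1 has equation 60x + 120y + 15z = -825.
Substitute r = (-4, 13, 21) + t(-2, 10, 10) into the plane: 1635 + 1230t = -825, so t = -2.
Intersection: (-4, 13, 21) + (-2)·(-2, 10, 10) = (0, -7, 1).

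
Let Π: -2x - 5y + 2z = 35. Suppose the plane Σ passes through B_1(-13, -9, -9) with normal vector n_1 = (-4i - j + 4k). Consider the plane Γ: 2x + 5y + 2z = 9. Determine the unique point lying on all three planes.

Σ: n_1·r = n_1·B_1 gives -4x - y + 4z = 25.
Solving the 3×3 linear system -2x - 5y + 2z = 35, -4x - y + 4z = 25, 2x + 5y + 2z = 9 (e.g. by elimination or Cramer's rule, determinant = -72) gives (6, -5, 11).

(6, -5, 11)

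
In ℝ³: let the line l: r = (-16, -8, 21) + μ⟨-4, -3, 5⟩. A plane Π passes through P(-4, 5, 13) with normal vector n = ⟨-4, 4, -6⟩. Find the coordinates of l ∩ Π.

Π: n·r = n·P gives -4x + 4y - 6z = -42.
Substitute r = (-16, -8, 21) + t(-4, -3, 5) into the plane: -94 + (-26)t = -42, so t = -2.
Intersection: (-16, -8, 21) + (-2)·(-4, -3, 5) = (-8, -2, 11).

(-8, -2, 11)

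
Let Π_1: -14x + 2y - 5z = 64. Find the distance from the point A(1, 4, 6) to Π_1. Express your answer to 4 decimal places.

n·A − d = (-14)·(1) + (2)·(4) + (-5)·(6) − 64 = -100; |n| = √225.
Distance = |-100| / √225 = 100/√225 ≈ 6.6667.

6.6667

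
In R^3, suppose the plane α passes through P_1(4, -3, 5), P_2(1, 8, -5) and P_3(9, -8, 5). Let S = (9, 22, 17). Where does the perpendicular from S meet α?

P_1P_2 = (-3, 11, -10), P_1P_3 = (5, -5, 0); a normal to α is P_1P_2 × P_1P_3 = (-50, -50, -40).
Using P_1: α has equation -50x - 50y - 40z = -250.
Foot = S − λn with λ = (n·S − d)/|n|² = (-2230 − (-250))/6600 = -3/10.
Foot = (9, 22, 17) − (-3/10)·(-50, -50, -40) = (-6, 7, 5).

(-6, 7, 5)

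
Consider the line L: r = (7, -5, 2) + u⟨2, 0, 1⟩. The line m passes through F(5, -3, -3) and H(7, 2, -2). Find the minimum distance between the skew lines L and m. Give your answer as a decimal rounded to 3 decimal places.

3.578

A direction vector for m is H − F = (2, 5, 1).
Common perpendicular direction n = (2, 0, 1) × (2, 5, 1) = (-5, 0, 10).
With w = (5, -3, -3) − (7, -5, 2) = (-2, 2, -5), w · n = -40.
Distance = |w · n| / |n| = |-40| / √125 ≈ 3.578.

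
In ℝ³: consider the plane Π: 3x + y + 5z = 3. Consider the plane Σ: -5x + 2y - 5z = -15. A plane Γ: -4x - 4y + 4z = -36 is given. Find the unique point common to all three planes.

Solving the 3×3 linear system 3x + y + 5z = 3, -5x + 2y - 5z = -15, -4x - 4y + 4z = -36 (e.g. by elimination or Cramer's rule, determinant = 144) gives (6, 0, -3).

(6, 0, -3)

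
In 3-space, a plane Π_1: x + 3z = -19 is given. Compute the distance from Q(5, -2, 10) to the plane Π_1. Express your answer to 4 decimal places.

17.0763

n·Q − d = (1)·(5) + (0)·(-2) + (3)·(10) − (-19) = 54; |n| = √10.
Distance = |54| / √10 = 54/√10 ≈ 17.0763.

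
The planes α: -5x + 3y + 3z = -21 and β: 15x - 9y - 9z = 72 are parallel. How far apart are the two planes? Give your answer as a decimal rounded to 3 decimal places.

Rescale β by 1/(-3): -5x + 3y + 3z = -24. Then distance = |-21 − (-24)| / √43 ≈ 0.457.

0.457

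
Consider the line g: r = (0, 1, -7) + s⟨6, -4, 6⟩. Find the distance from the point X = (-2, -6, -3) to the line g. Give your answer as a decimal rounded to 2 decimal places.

Taking (0, 1, -7) on g with direction v = (6, -4, 6): w = X − (0, 1, -7) = (-2, -7, 4), and w × v = (-26, 36, 50).
Distance = |w × v| / |v| = √4472 / √88 ≈ 7.13.

7.13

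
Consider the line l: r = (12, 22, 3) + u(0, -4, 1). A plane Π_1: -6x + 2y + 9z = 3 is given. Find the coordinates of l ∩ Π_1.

Substitute r = (12, 22, 3) + t(0, -4, 1) into the plane: -1 + 1t = 3, so t = 4.
Intersection: (12, 22, 3) + 4·(0, -4, 1) = (12, 6, 7).

(12, 6, 7)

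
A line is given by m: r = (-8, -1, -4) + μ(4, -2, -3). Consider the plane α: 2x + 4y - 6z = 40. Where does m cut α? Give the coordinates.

Substitute r = (-8, -1, -4) + t(4, -2, -3) into the plane: 4 + 18t = 40, so t = 2.
Intersection: (-8, -1, -4) + 2·(4, -2, -3) = (0, -5, -10).

(0, -5, -10)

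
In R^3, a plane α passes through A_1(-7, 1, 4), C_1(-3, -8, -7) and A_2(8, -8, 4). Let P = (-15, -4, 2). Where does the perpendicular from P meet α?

(-12, 1, -1)

A_1C_1 = (4, -9, -11), A_1A_2 = (15, -9, 0); a normal to α is A_1C_1 × A_1A_2 = (-99, -165, 99).
Using A_1: α has equation -99x - 165y + 99z = 924.
Foot = P − λn with λ = (n·P − d)/|n|² = (2343 − 924)/46827 = 1/33.
Foot = (-15, -4, 2) − (1/33)·(-99, -165, 99) = (-12, 1, -1).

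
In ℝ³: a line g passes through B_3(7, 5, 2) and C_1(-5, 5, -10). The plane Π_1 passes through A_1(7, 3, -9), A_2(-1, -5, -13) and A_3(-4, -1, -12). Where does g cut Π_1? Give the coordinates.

A direction vector for g is C_1 − B_3 = (-12, 0, -12).
A_1A_2 = (-8, -8, -4), A_1A_3 = (-11, -4, -3); a normal to Π_1 is A_1A_2 × A_1A_3 = (8, 20, -56).
Using A_1: Π_1 has equation 8x + 20y - 56z = 620.
Substitute r = (7, 5, 2) + t(-12, 0, -12) into the plane: 44 + 576t = 620, so t = 1.
Intersection: (7, 5, 2) + 1·(-12, 0, -12) = (-5, 5, -10).

(-5, 5, -10)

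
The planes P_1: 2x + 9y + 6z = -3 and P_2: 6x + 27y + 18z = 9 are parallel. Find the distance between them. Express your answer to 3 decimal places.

0.545

Rescale P_2 by 1/3: 2x + 9y + 6z = 3. Then distance = |-3 − 3| / √121 ≈ 0.545.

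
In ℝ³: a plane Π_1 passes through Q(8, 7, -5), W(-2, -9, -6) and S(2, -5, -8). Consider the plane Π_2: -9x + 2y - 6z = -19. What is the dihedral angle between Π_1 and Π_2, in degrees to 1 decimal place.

18.5

QW = (-10, -16, -1), QS = (-6, -12, -3); a normal to Π_1 is QW × QS = (36, -24, 24).
Using Q: Π_1 has equation 36x - 24y + 24z = 0.
cos θ = |n₁·n₂| / (|n₁||n₂|) = |-516| / (√2448 · √121).
θ = arccos(0.94809) ≈ 18.5°.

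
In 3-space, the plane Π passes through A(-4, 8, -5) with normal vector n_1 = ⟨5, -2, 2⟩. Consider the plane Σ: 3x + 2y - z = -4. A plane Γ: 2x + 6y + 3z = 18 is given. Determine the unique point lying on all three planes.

Π: n_1·r = n_1·A gives 5x - 2y + 2z = -46.
Solving the 3×3 linear system 5x - 2y + 2z = -46, 3x + 2y - z = -4, 2x + 6y + 3z = 18 (e.g. by elimination or Cramer's rule, determinant = 110) gives (-6, 6, -2).

(-6, 6, -2)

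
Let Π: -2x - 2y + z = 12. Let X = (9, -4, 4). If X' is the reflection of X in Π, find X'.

λ = (n·X − d)/|n|² = (-6 − 12)/9 = -2.
Reflection = X − 2λn = (9, -4, 4) − (-4)·(-2, -2, 1) = (1, -12, 8).

(1, -12, 8)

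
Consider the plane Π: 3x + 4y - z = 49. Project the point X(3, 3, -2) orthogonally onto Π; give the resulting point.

Foot = X − λn with λ = (n·X − d)/|n|² = (23 − 49)/26 = -1.
Foot = (3, 3, -2) − (-1)·(3, 4, -1) = (6, 7, -3).

(6, 7, -3)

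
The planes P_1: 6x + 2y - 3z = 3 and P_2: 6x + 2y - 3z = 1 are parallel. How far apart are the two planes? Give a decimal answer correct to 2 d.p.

Same normal n = (6, 2, -3) with |n| = √49; distance = |3 − 1| / |n| = 2/√49 ≈ 0.29.

0.29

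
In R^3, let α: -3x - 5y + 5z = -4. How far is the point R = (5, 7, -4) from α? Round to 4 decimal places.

8.5925

n·R − d = (-3)·(5) + (-5)·(7) + (5)·(-4) − (-4) = -66; |n| = √59.
Distance = |-66| / √59 = 66/√59 ≈ 8.5925.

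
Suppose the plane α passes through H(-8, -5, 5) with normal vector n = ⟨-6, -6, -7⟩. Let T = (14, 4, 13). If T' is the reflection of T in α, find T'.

α: n·r = n·H gives -6x - 6y - 7z = 43.
λ = (n·T − d)/|n|² = (-199 − 43)/121 = -2.
Reflection = T − 2λn = (14, 4, 13) − (-4)·(-6, -6, -7) = (-10, -20, -15).

(-10, -20, -15)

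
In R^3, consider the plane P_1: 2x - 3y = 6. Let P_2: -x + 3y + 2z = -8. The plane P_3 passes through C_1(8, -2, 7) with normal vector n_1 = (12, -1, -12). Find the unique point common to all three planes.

P_3: n_1·r = n_1·C_1 gives 12x - y - 12z = 14.
Solving the 3×3 linear system 2x - 3y = 6, -x + 3y + 2z = -8, 12x - y - 12z = 14 (e.g. by elimination or Cramer's rule, determinant = -104) gives (0, -2, -1).

(0, -2, -1)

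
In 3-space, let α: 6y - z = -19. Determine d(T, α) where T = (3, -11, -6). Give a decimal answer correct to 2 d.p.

6.74

n·T − d = (0)·(3) + (6)·(-11) + (-1)·(-6) − (-19) = -41; |n| = √37.
Distance = |-41| / √37 = 41/√37 ≈ 6.74.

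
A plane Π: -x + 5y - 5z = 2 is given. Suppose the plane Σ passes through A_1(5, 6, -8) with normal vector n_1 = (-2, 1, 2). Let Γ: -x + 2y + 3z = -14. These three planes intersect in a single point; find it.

(8, 0, -2)

Σ: n_1·r = n_1·A_1 gives -2x + y + 2z = -20.
Solving the 3×3 linear system -x + 5y - 5z = 2, -2x + y + 2z = -20, -x + 2y + 3z = -14 (e.g. by elimination or Cramer's rule, determinant = 36) gives (8, 0, -2).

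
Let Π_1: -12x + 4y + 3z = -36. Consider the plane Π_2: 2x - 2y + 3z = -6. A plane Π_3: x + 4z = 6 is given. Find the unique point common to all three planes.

(6, 9, 0)

Solving the 3×3 linear system -12x + 4y + 3z = -36, 2x - 2y + 3z = -6, x + 4z = 6 (e.g. by elimination or Cramer's rule, determinant = 82) gives (6, 9, 0).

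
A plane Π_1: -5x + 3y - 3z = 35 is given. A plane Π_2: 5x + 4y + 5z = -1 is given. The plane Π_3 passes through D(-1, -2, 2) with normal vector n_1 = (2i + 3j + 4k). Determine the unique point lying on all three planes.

(-1, 6, -4)

Π_3: n_1·r = n_1·D gives 2x + 3y + 4z = 0.
Solving the 3×3 linear system -5x + 3y - 3z = 35, 5x + 4y + 5z = -1, 2x + 3y + 4z = 0 (e.g. by elimination or Cramer's rule, determinant = -56) gives (-1, 6, -4).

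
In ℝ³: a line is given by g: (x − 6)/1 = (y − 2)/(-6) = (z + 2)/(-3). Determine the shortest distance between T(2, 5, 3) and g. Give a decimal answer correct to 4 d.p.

g has direction (1, -6, -3) through (6, 2, -2).
Taking (6, 2, -2) on g with direction v = (1, -6, -3): w = T − (6, 2, -2) = (-4, 3, 5), and w × v = (21, -7, 21).
Distance = |w × v| / |v| = √931 / √46 ≈ 4.4988.

4.4988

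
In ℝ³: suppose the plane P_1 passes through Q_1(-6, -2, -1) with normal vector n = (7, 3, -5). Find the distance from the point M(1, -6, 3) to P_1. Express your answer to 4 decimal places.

1.8660

P_1: n·r = n·Q_1 gives 7x + 3y - 5z = -43.
n·M − d = (7)·(1) + (3)·(-6) + (-5)·(3) − (-43) = 17; |n| = √83.
Distance = |17| / √83 = 17/√83 ≈ 1.8660.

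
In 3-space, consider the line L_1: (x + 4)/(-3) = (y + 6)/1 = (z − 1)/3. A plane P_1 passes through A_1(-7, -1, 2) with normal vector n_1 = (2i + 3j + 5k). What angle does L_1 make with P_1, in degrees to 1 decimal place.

26.5

L_1 has direction (-3, 1, 3) through (-4, -6, 1).
P_1: n_1·r = n_1·A_1 gives 2x + 3y + 5z = -7.
sin θ = |n·v| / (|n||v|) = |12| / (√38 · √19) = 0.44659.
θ ≈ 26.5°.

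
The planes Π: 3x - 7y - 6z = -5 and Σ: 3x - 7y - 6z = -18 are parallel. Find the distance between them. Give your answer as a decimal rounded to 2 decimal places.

Same normal n = (3, -7, -6) with |n| = √94; distance = |-5 − (-18)| / |n| = 13/√94 ≈ 1.34.

1.34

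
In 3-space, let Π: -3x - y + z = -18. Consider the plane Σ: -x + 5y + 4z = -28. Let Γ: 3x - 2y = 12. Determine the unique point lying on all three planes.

Solving the 3×3 linear system -3x - y + z = -18, -x + 5y + 4z = -28, 3x - 2y = 12 (e.g. by elimination or Cramer's rule, determinant = -49) gives (4, 0, -6).

(4, 0, -6)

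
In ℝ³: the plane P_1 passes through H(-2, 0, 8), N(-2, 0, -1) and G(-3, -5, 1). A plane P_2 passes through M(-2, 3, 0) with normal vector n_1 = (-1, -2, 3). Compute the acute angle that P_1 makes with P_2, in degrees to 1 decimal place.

HN = (0, 0, -9), HG = (-1, -5, -7); a normal to P_1 is HN × HG = (-45, 9, 0).
Using H: P_1 has equation -45x + 9y = 90.
P_2: n_1·r = n_1·M gives -x - 2y + 3z = -4.
cos θ = |n₁·n₂| / (|n₁||n₂|) = |27| / (√2106 · √14).
θ = arccos(0.15724) ≈ 81.0°.

81.0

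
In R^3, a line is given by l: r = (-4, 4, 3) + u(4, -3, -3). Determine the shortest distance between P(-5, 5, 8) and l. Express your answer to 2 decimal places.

3.57

Taking (-4, 4, 3) on l with direction v = (4, -3, -3): w = P − (-4, 4, 3) = (-1, 1, 5), and w × v = (12, 17, -1).
Distance = |w × v| / |v| = √434 / √34 ≈ 3.57.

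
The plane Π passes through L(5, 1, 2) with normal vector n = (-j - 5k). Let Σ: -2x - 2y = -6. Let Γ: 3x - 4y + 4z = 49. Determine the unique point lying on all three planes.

Π: n·r = n·L gives -y - 5z = -11.
Solving the 3×3 linear system -y - 5z = -11, -2x - 2y = -6, 3x - 4y + 4z = 49 (e.g. by elimination or Cramer's rule, determinant = -78) gives (7, -4, 3).

(7, -4, 3)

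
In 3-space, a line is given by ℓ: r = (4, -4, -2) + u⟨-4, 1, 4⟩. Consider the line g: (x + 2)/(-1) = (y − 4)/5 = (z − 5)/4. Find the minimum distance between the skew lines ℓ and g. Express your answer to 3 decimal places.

2.139

g has direction (-1, 5, 4) through (-2, 4, 5).
Common perpendicular direction n = (-4, 1, 4) × (-1, 5, 4) = (-16, 12, -19).
With w = (-2, 4, 5) − (4, -4, -2) = (-6, 8, 7), w · n = 59.
Distance = |w · n| / |n| = |59| / √761 ≈ 2.139.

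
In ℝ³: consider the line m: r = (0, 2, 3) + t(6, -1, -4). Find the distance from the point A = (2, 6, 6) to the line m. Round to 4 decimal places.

5.3571

Taking (0, 2, 3) on m with direction v = (6, -1, -4): w = A − (0, 2, 3) = (2, 4, 3), and w × v = (-13, 26, -26).
Distance = |w × v| / |v| = √1521 / √53 ≈ 5.3571.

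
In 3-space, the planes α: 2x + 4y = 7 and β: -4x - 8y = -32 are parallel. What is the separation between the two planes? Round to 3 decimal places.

2.012

Rescale β by 1/(-2): 2x + 4y = 16. Then distance = |7 − 16| / √20 ≈ 2.012.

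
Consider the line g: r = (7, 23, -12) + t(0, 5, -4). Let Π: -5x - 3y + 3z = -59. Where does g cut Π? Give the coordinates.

Substitute r = (7, 23, -12) + t(0, 5, -4) into the plane: -140 + (-27)t = -59, so t = -3.
Intersection: (7, 23, -12) + (-3)·(0, 5, -4) = (7, 8, 0).

(7, 8, 0)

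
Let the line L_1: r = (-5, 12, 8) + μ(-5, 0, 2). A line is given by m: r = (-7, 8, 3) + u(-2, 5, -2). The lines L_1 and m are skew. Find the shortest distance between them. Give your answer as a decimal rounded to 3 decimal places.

Common perpendicular direction n = (-5, 0, 2) × (-2, 5, -2) = (-10, -14, -25).
With w = (-7, 8, 3) − (-5, 12, 8) = (-2, -4, -5), w · n = 201.
Distance = |w · n| / |n| = |201| / √921 ≈ 6.623.

6.623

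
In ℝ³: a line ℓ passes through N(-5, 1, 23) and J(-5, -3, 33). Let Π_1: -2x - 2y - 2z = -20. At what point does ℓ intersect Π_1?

(-5, 7, 8)

A direction vector for ℓ is J − N = (0, -4, 10).
Substitute r = (-5, 1, 23) + t(0, -4, 10) into the plane: -38 + (-12)t = -20, so t = -3/2.
Intersection: (-5, 1, 23) + (-3/2)·(0, -4, 10) = (-5, 7, 8).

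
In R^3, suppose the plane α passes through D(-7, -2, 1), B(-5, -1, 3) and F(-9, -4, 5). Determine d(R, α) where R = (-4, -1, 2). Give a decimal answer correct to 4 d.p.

DB = (2, 1, 2), DF = (-2, -2, 4); a normal to α is DB × DF = (8, -12, -2).
Using D: α has equation 8x - 12y - 2z = -34.
n·R − d = (8)·(-4) + (-12)·(-1) + (-2)·(2) − (-34) = 10; |n| = √212.
Distance = |10| / √212 = 10/√212 ≈ 0.6868.

0.6868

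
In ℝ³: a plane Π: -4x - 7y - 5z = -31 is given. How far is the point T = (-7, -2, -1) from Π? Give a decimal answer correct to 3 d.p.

n·T − d = (-4)·(-7) + (-7)·(-2) + (-5)·(-1) − (-31) = 78; |n| = √90.
Distance = |78| / √90 = 78/√90 ≈ 8.222.

8.222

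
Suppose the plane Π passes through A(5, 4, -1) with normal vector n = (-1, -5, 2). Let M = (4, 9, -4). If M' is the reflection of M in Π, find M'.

Π: n·r = n·A gives -x - 5y + 2z = -27.
λ = (n·M − d)/|n|² = (-57 − (-27))/30 = -1.
Reflection = M − 2λn = (4, 9, -4) − (-2)·(-1, -5, 2) = (2, -1, 0).

(2, -1, 0)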